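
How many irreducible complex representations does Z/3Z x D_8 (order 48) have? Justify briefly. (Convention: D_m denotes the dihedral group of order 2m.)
21

The number of irreducible complex representations of a finite group equals its number of conjugacy classes. For a direct product, #classes(G x H) = #classes(G) * #classes(H). Z/3Z has 3 classes (abelian), D_8 has 7 classes, so 3 * 7 = 21, so Z/3Z x D_8 (order 48) has exactly 21 irreducible complex representations.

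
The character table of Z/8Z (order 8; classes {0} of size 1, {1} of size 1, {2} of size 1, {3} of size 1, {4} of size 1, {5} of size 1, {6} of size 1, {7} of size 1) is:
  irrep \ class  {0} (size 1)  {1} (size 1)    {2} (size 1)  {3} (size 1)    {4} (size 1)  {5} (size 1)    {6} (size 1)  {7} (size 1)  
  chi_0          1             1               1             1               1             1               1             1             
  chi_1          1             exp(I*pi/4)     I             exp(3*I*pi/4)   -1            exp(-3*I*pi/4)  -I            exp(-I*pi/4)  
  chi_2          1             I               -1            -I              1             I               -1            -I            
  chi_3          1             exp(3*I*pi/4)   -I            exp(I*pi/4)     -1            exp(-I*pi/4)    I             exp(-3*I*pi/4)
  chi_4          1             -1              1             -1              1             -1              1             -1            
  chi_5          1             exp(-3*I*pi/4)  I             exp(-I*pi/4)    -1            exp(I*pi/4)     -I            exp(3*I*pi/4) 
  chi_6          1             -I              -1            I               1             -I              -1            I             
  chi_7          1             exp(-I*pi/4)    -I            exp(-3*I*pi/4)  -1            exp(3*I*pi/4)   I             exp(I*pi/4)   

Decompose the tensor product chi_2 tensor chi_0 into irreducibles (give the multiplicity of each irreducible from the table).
chi_2 tensor chi_0 = chi_2 (all other irreducibles have multiplicity 0).

Solution. The character of a tensor product is the pointwise product (chi_2 * chi_0)(C) = chi_2(C) * chi_0(C):
  {0}: (1)*(1), {1}: (I)*(1), {2}: (-1)*(1), {3}: (-I)*(1), {4}: (1)*(1), {5}: (I)*(1), {6}: (-1)*(1), {7}: (-I)*(1)
so (chi_2 * chi_0) takes values
  {0} -> 1, {1} -> I, {2} -> -1, {3} -> -I, {4} -> 1, {5} -> I, {6} -> -1, {7} -> -I.
Now take the inner product of this character with each irreducible chi from the table, <chi_2*chi_0, chi> = (1/8) sum_C |C| (chi_2*chi_0)(C) conj(chi(C)):
  <chi_2*chi_0, chi_0> = (1/8)[1*(1)*conj(1) + 1*(I)*conj(1) + 1*(-1)*conj(1) + 1*(-I)*conj(1) + 1*(1)*conj(1) + 1*(I)*conj(1) + 1*(-1)*conj(1) + 1*(-I)*conj(1)]
      = (1/8)[(1) + (I) + (-1) + (-I) + (1) + (I) + (-1) + (-I)] = 0/8 = 0
  <chi_2*chi_0, chi_1> = (1/8)[1*(1)*conj(1) + 1*(I)*conj(exp(I*pi/4)) + 1*(-1)*conj(I) + 1*(-I)*conj(exp(3*I*pi/4)) + 1*(1)*conj(-1) + 1*(I)*conj(exp(-3*I*pi/4)) + 1*(-1)*conj(-I) + 1*(-I)*conj(exp(-I*pi/4))]
      = (1/8)[(1) + (exp(I*pi/4)) + (I) + (-exp(-I*pi/4)) + (-1) + (exp(-3*I*pi/4)) + (-I) + (-exp(3*I*pi/4))] = 0/8 = 0
  <chi_2*chi_0, chi_2> = (1/8)[1*(1)*conj(1) + 1*(I)*conj(I) + 1*(-1)*conj(-1) + 1*(-I)*conj(-I) + 1*(1)*conj(1) + 1*(I)*conj(I) + 1*(-1)*conj(-1) + 1*(-I)*conj(-I)]
      = (1/8)[(1) + (1) + (1) + (1) + (1) + (1) + (1) + (1)] = 8/8 = 1
  <chi_2*chi_0, chi_3> = (1/8)[1*(1)*conj(1) + 1*(I)*conj(exp(3*I*pi/4)) + 1*(-1)*conj(-I) + 1*(-I)*conj(exp(I*pi/4)) + 1*(1)*conj(-1) + 1*(I)*conj(exp(-I*pi/4)) + 1*(-1)*conj(I) + 1*(-I)*conj(exp(-3*I*pi/4))]
      = (1/8)[(1) + (exp(-I*pi/4)) + (-I) + (-exp(I*pi/4)) + (-1) + (exp(3*I*pi/4)) + (I) + (-exp(-3*I*pi/4))] = 0/8 = 0
  <chi_2*chi_0, chi_4> = (1/8)[1*(1)*conj(1) + 1*(I)*conj(-1) + 1*(-1)*conj(1) + 1*(-I)*conj(-1) + 1*(1)*conj(1) + 1*(I)*conj(-1) + 1*(-1)*conj(1) + 1*(-I)*conj(-1)]
      = (1/8)[(1) + (-I) + (-1) + (I) + (1) + (-I) + (-1) + (I)] = 0/8 = 0
  <chi_2*chi_0, chi_5> = (1/8)[1*(1)*conj(1) + 1*(I)*conj(exp(-3*I*pi/4)) + 1*(-1)*conj(I) + 1*(-I)*conj(exp(-I*pi/4)) + 1*(1)*conj(-1) + 1*(I)*conj(exp(I*pi/4)) + 1*(-1)*conj(-I) + 1*(-I)*conj(exp(3*I*pi/4))]
      = (1/8)[(1) + (exp(-3*I*pi/4)) + (I) + (-exp(3*I*pi/4)) + (-1) + (exp(I*pi/4)) + (-I) + (-exp(-I*pi/4))] = 0/8 = 0
  <chi_2*chi_0, chi_6> = (1/8)[1*(1)*conj(1) + 1*(I)*conj(-I) + 1*(-1)*conj(-1) + 1*(-I)*conj(I) + 1*(1)*conj(1) + 1*(I)*conj(-I) + 1*(-1)*conj(-1) + 1*(-I)*conj(I)]
      = (1/8)[(1) + (-1) + (1) + (-1) + (1) + (-1) + (1) + (-1)] = 0/8 = 0
  <chi_2*chi_0, chi_7> = (1/8)[1*(1)*conj(1) + 1*(I)*conj(exp(-I*pi/4)) + 1*(-1)*conj(-I) + 1*(-I)*conj(exp(-3*I*pi/4)) + 1*(1)*conj(-1) + 1*(I)*conj(exp(3*I*pi/4)) + 1*(-1)*conj(I) + 1*(-I)*conj(exp(I*pi/4))]
      = (1/8)[(1) + (exp(3*I*pi/4)) + (-I) + (-exp(-3*I*pi/4)) + (-1) + (exp(-I*pi/4)) + (I) + (-exp(I*pi/4))] = 0/8 = 0
(Exp terms are combined using exp(i*s)*conj(exp(i*t)) = exp(i*(s-t)), and sums of them are collapsed using the identity that for every m > 1 the m distinct m-th roots of unity sum to 0, e.g. 1 + exp(2*I*pi/3) + exp(-2*I*pi/3) = 0.)
Hence the multiplicities are chi_2: 1. Dimension check: dim(chi_2)*dim(chi_0) = 1*1 = 1 and sum (mult * dim) = 1*1 = 1.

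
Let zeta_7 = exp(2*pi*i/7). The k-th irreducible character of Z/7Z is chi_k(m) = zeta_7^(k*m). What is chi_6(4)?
chi_6(4) = zeta_7^24 = exp(6*I*pi/7)

Reasoning: chi_6(4) = zeta_7^(6*4) = zeta_7^24. Since zeta_7^7 = 1, this equals zeta_7^3 = exp(2*pi*i*3/7) = exp(6*I*pi/7).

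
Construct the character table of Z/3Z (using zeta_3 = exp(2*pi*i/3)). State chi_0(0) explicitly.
Character table of Z/3Z (irreps indexed chi_0,...,chi_2 with chi_k(m) = zeta_3^(k*m), zeta_3 = exp(2*pi*i/3)):
  irrep \ class  {0} (size 1)  {1} (size 1)    {2} (size 1)  
  chi_0          1             1               1             
  chi_1          1             exp(2*I*pi/3)   exp(-2*I*pi/3)
  chi_2          1             exp(-2*I*pi/3)  exp(2*I*pi/3) 

Spot check: chi_0(0) = zeta_3^(0*0) = zeta_3^0 = 1.

Details: Z/3Z is abelian, so all 3 irreducible complex representations are 1-dimensional. They are given by chi_k(m) = zeta_3^(k*m) for k = 0,...,2. Row orthogonality: sum_m chi_k(m) conj(chi_l(m)) = 3 * [k = l].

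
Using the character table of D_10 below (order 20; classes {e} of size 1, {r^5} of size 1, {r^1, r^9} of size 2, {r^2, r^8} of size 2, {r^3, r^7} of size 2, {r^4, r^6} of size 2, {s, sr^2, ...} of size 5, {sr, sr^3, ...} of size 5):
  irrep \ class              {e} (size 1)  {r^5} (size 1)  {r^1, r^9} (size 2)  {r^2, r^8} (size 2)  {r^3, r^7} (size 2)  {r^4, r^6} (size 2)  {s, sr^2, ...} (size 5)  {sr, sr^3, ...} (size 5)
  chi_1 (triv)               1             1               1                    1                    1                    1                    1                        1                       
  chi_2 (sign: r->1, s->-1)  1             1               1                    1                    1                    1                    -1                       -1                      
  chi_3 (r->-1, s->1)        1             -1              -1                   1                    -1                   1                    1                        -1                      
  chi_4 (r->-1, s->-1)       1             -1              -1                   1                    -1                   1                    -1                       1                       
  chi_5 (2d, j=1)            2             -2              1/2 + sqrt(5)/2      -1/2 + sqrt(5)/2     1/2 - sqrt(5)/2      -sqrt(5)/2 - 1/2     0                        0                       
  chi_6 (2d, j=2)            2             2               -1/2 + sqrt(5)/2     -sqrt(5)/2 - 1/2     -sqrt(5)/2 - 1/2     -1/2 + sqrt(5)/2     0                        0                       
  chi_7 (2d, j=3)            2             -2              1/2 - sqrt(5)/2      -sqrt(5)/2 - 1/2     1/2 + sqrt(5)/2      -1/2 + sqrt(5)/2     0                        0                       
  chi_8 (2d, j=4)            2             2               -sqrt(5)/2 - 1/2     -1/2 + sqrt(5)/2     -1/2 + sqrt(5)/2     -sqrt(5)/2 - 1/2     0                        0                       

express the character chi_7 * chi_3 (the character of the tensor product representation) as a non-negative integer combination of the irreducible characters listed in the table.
chi_7 tensor chi_3 = chi_6 (all other irreducibles have multiplicity 0).

Proof sketch: The character of a tensor product is the pointwise product (chi_7 * chi_3)(C) = chi_7(C) * chi_3(C):
  {e}: (2)*(1), {r^5}: (-2)*(-1), {r^1, r^9}: (1/2 - sqrt(5)/2)*(-1), {r^2, r^8}: (-sqrt(5)/2 - 1/2)*(1), {r^3, r^7}: (1/2 + sqrt(5)/2)*(-1), {r^4, r^6}: (-1/2 + sqrt(5)/2)*(1), {s, sr^2, ...}: (0)*(1), {sr, sr^3, ...}: (0)*(-1)
so (chi_7 * chi_3) takes values
  {e} -> 2, {r^5} -> 2, {r^1, r^9} -> -1/2 + sqrt(5)/2, {r^2, r^8} -> -sqrt(5)/2 - 1/2, {r^3, r^7} -> -sqrt(5)/2 - 1/2, {r^4, r^6} -> -1/2 + sqrt(5)/2, {s, sr^2, ...} -> 0, {sr, sr^3, ...} -> 0.
Now take the inner product of this character with each irreducible chi from the table, <chi_7*chi_3, chi> = (1/20) sum_C |C| (chi_7*chi_3)(C) conj(chi(C)):
  <chi_7*chi_3, chi_1> = (1/20)[1*(2)*conj(1) + 1*(2)*conj(1) + 2*(-1/2 + sqrt(5)/2)*conj(1) + 2*(-sqrt(5)/2 - 1/2)*conj(1) + 2*(-sqrt(5)/2 - 1/2)*conj(1) + 2*(-1/2 + sqrt(5)/2)*conj(1) + 5*(0)*conj(1) + 5*(0)*conj(1)]
      = (1/20)[(2) + (2) + (-1 + sqrt(5)) + (-sqrt(5) - 1) + (-sqrt(5) - 1) + (-1 + sqrt(5)) + (0) + (0)] = 0/20 = 0
  <chi_7*chi_3, chi_2> = (1/20)[1*(2)*conj(1) + 1*(2)*conj(1) + 2*(-1/2 + sqrt(5)/2)*conj(1) + 2*(-sqrt(5)/2 - 1/2)*conj(1) + 2*(-sqrt(5)/2 - 1/2)*conj(1) + 2*(-1/2 + sqrt(5)/2)*conj(1) + 5*(0)*conj(-1) + 5*(0)*conj(-1)]
      = (1/20)[(2) + (2) + (-1 + sqrt(5)) + (-sqrt(5) - 1) + (-sqrt(5) - 1) + (-1 + sqrt(5)) + (0) + (0)] = 0/20 = 0
  <chi_7*chi_3, chi_3> = (1/20)[1*(2)*conj(1) + 1*(2)*conj(-1) + 2*(-1/2 + sqrt(5)/2)*conj(-1) + 2*(-sqrt(5)/2 - 1/2)*conj(1) + 2*(-sqrt(5)/2 - 1/2)*conj(-1) + 2*(-1/2 + sqrt(5)/2)*conj(1) + 5*(0)*conj(1) + 5*(0)*conj(-1)]
      = (1/20)[(2) + (-2) + (1 - sqrt(5)) + (-sqrt(5) - 1) + (1 + sqrt(5)) + (-1 + sqrt(5)) + (0) + (0)] = 0/20 = 0
  <chi_7*chi_3, chi_4> = (1/20)[1*(2)*conj(1) + 1*(2)*conj(-1) + 2*(-1/2 + sqrt(5)/2)*conj(-1) + 2*(-sqrt(5)/2 - 1/2)*conj(1) + 2*(-sqrt(5)/2 - 1/2)*conj(-1) + 2*(-1/2 + sqrt(5)/2)*conj(1) + 5*(0)*conj(-1) + 5*(0)*conj(1)]
      = (1/20)[(2) + (-2) + (1 - sqrt(5)) + (-sqrt(5) - 1) + (1 + sqrt(5)) + (-1 + sqrt(5)) + (0) + (0)] = 0/20 = 0
  <chi_7*chi_3, chi_5> = (1/20)[1*(2)*conj(2) + 1*(2)*conj(-2) + 2*(-1/2 + sqrt(5)/2)*conj(1/2 + sqrt(5)/2) + 2*(-sqrt(5)/2 - 1/2)*conj(-1/2 + sqrt(5)/2) + 2*(-sqrt(5)/2 - 1/2)*conj(1/2 - sqrt(5)/2) + 2*(-1/2 + sqrt(5)/2)*conj(-sqrt(5)/2 - 1/2) + 5*(0)*conj(0) + 5*(0)*conj(0)]
      = (1/20)[(4) + (-4) + (2) + (-2) + (2) + (-2) + (0) + (0)] = 0/20 = 0
  <chi_7*chi_3, chi_6> = (1/20)[1*(2)*conj(2) + 1*(2)*conj(2) + 2*(-1/2 + sqrt(5)/2)*conj(-1/2 + sqrt(5)/2) + 2*(-sqrt(5)/2 - 1/2)*conj(-sqrt(5)/2 - 1/2) + 2*(-sqrt(5)/2 - 1/2)*conj(-sqrt(5)/2 - 1/2) + 2*(-1/2 + sqrt(5)/2)*conj(-1/2 + sqrt(5)/2) + 5*(0)*conj(0) + 5*(0)*conj(0)]
      = (1/20)[(4) + (4) + (3 - sqrt(5)) + (sqrt(5) + 3) + (sqrt(5) + 3) + (3 - sqrt(5)) + (0) + (0)] = 20/20 = 1
  <chi_7*chi_3, chi_7> = (1/20)[1*(2)*conj(2) + 1*(2)*conj(-2) + 2*(-1/2 + sqrt(5)/2)*conj(1/2 - sqrt(5)/2) + 2*(-sqrt(5)/2 - 1/2)*conj(-sqrt(5)/2 - 1/2) + 2*(-sqrt(5)/2 - 1/2)*conj(1/2 + sqrt(5)/2) + 2*(-1/2 + sqrt(5)/2)*conj(-1/2 + sqrt(5)/2) + 5*(0)*conj(0) + 5*(0)*conj(0)]
      = (1/20)[(4) + (-4) + (-3 + sqrt(5)) + (sqrt(5) + 3) + (-3 - sqrt(5)) + (3 - sqrt(5)) + (0) + (0)] = 0/20 = 0
  <chi_7*chi_3, chi_8> = (1/20)[1*(2)*conj(2) + 1*(2)*conj(2) + 2*(-1/2 + sqrt(5)/2)*conj(-sqrt(5)/2 - 1/2) + 2*(-sqrt(5)/2 - 1/2)*conj(-1/2 + sqrt(5)/2) + 2*(-sqrt(5)/2 - 1/2)*conj(-1/2 + sqrt(5)/2) + 2*(-1/2 + sqrt(5)/2)*conj(-sqrt(5)/2 - 1/2) + 5*(0)*conj(0) + 5*(0)*conj(0)]
      = (1/20)[(4) + (4) + (-2) + (-2) + (-2) + (-2) + (0) + (0)] = 0/20 = 0
Hence the multiplicities are chi_6: 1. Dimension check: dim(chi_7)*dim(chi_3) = 2*1 = 2 and sum (mult * dim) = 1*2 = 2.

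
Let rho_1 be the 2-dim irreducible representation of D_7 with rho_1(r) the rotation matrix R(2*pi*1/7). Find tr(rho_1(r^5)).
chi_{rho_1}(r^5) = 2*cos(2*pi*1*5/7) = -2*cos(3*pi/7)

Proof sketch: rho_1(r^5) is rotation by angle 2*pi*1*5/7, whose trace is 2*cos(2*pi*1*5/7) = -2*cos(3*pi/7).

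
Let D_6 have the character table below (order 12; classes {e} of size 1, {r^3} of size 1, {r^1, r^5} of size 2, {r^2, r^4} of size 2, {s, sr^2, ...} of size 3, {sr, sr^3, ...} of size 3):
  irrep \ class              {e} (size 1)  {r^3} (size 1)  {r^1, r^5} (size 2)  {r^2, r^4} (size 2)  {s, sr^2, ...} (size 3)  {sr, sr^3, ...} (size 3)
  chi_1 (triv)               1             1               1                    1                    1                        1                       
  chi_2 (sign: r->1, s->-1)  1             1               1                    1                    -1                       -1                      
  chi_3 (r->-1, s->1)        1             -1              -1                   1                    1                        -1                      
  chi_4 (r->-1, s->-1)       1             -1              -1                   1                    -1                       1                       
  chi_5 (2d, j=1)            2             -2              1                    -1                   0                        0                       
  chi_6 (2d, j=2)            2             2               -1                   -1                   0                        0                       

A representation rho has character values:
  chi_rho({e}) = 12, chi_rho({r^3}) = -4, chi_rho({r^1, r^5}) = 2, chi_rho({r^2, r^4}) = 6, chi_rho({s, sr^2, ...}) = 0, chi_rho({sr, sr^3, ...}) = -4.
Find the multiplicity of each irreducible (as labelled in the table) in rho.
Multiplicities: chi_1: 1, chi_2: 3, chi_3: 3, chi_4: 1, chi_5: 2, chi_6: 0.

Why: Use <chi_rho, chi> = (1/|G|) sum_C |C| * chi_rho(C) * conj(chi(C)) with |G| = 12 for each irreducible chi in the table:
  <chi_rho, chi_1> = (1/12)[1*(12)*conj(1) + 1*(-4)*conj(1) + 2*(2)*conj(1) + 2*(6)*conj(1) + 3*(0)*conj(1) + 3*(-4)*conj(1)]
      = (1/12)[(12) + (-4) + (4) + (12) + (0) + (-12)] = 12/12 = 1
  <chi_rho, chi_2> = (1/12)[1*(12)*conj(1) + 1*(-4)*conj(1) + 2*(2)*conj(1) + 2*(6)*conj(1) + 3*(0)*conj(-1) + 3*(-4)*conj(-1)]
      = (1/12)[(12) + (-4) + (4) + (12) + (0) + (12)] = 36/12 = 3
  <chi_rho, chi_3> = (1/12)[1*(12)*conj(1) + 1*(-4)*conj(-1) + 2*(2)*conj(-1) + 2*(6)*conj(1) + 3*(0)*conj(1) + 3*(-4)*conj(-1)]
      = (1/12)[(12) + (4) + (-4) + (12) + (0) + (12)] = 36/12 = 3
  <chi_rho, chi_4> = (1/12)[1*(12)*conj(1) + 1*(-4)*conj(-1) + 2*(2)*conj(-1) + 2*(6)*conj(1) + 3*(0)*conj(-1) + 3*(-4)*conj(1)]
      = (1/12)[(12) + (4) + (-4) + (12) + (0) + (-12)] = 12/12 = 1
  <chi_rho, chi_5> = (1/12)[1*(12)*conj(2) + 1*(-4)*conj(-2) + 2*(2)*conj(1) + 2*(6)*conj(-1) + 3*(0)*conj(0) + 3*(-4)*conj(0)]
      = (1/12)[(24) + (8) + (4) + (-12) + (0) + (0)] = 24/12 = 2
  <chi_rho, chi_6> = (1/12)[1*(12)*conj(2) + 1*(-4)*conj(2) + 2*(2)*conj(-1) + 2*(6)*conj(-1) + 3*(0)*conj(0) + 3*(-4)*conj(0)]
      = (1/12)[(24) + (-8) + (-4) + (-12) + (0) + (0)] = 0/12 = 0
Dimension check: dim(rho) = sum (mult * dim) = 1*1 + 3*1 + 3*1 + 1*1 + 2*2 + 0*2 = 12 = chi_rho(e) = 12.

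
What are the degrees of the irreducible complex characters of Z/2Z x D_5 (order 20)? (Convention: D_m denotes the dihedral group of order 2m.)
Dimensions: 1, 1, 1, 1, 2, 2, 2, 2

Derivation: There are 8 irreducibles (= number of conjugacy classes). Their dimensions d_i satisfy sum d_i^2 = |G| = 20: 1 + 1 + 1 + 1 + 4 + 4 + 4 + 4 = 20. (For the product with Z/2Z: each of the 2 1-dim characters of Z/2Z tensors with each irrep of D_5, giving 2 copies of each D_5-dimension.)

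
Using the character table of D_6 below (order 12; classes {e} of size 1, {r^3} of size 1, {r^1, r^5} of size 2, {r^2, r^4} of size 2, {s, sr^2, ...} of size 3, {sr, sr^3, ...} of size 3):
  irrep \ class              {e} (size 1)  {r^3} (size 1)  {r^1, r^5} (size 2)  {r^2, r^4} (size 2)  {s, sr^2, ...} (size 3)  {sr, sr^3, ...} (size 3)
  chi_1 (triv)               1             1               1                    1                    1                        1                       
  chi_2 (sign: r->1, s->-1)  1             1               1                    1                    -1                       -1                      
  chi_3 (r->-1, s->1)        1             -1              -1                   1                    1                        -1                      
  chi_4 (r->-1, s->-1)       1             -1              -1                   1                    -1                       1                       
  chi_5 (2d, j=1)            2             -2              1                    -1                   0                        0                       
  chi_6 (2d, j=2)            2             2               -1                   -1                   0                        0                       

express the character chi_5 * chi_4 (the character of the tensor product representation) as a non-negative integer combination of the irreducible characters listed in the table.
chi_5 tensor chi_4 = chi_6 (all other irreducibles have multiplicity 0).

Derivation: The character of a tensor product is the pointwise product (chi_5 * chi_4)(C) = chi_5(C) * chi_4(C):
  {e}: (2)*(1), {r^3}: (-2)*(-1), {r^1, r^5}: (1)*(-1), {r^2, r^4}: (-1)*(1), {s, sr^2, ...}: (0)*(-1), {sr, sr^3, ...}: (0)*(1)
so (chi_5 * chi_4) takes values
  {e} -> 2, {r^3} -> 2, {r^1, r^5} -> -1, {r^2, r^4} -> -1, {s, sr^2, ...} -> 0, {sr, sr^3, ...} -> 0.
Now take the inner product of this character with each irreducible chi from the table, <chi_5*chi_4, chi> = (1/12) sum_C |C| (chi_5*chi_4)(C) conj(chi(C)):
  <chi_5*chi_4, chi_1> = (1/12)[1*(2)*conj(1) + 1*(2)*conj(1) + 2*(-1)*conj(1) + 2*(-1)*conj(1) + 3*(0)*conj(1) + 3*(0)*conj(1)]
      = (1/12)[(2) + (2) + (-2) + (-2) + (0) + (0)] = 0/12 = 0
  <chi_5*chi_4, chi_2> = (1/12)[1*(2)*conj(1) + 1*(2)*conj(1) + 2*(-1)*conj(1) + 2*(-1)*conj(1) + 3*(0)*conj(-1) + 3*(0)*conj(-1)]
      = (1/12)[(2) + (2) + (-2) + (-2) + (0) + (0)] = 0/12 = 0
  <chi_5*chi_4, chi_3> = (1/12)[1*(2)*conj(1) + 1*(2)*conj(-1) + 2*(-1)*conj(-1) + 2*(-1)*conj(1) + 3*(0)*conj(1) + 3*(0)*conj(-1)]
      = (1/12)[(2) + (-2) + (2) + (-2) + (0) + (0)] = 0/12 = 0
  <chi_5*chi_4, chi_4> = (1/12)[1*(2)*conj(1) + 1*(2)*conj(-1) + 2*(-1)*conj(-1) + 2*(-1)*conj(1) + 3*(0)*conj(-1) + 3*(0)*conj(1)]
      = (1/12)[(2) + (-2) + (2) + (-2) + (0) + (0)] = 0/12 = 0
  <chi_5*chi_4, chi_5> = (1/12)[1*(2)*conj(2) + 1*(2)*conj(-2) + 2*(-1)*conj(1) + 2*(-1)*conj(-1) + 3*(0)*conj(0) + 3*(0)*conj(0)]
      = (1/12)[(4) + (-4) + (-2) + (2) + (0) + (0)] = 0/12 = 0
  <chi_5*chi_4, chi_6> = (1/12)[1*(2)*conj(2) + 1*(2)*conj(2) + 2*(-1)*conj(-1) + 2*(-1)*conj(-1) + 3*(0)*conj(0) + 3*(0)*conj(0)]
      = (1/12)[(4) + (4) + (2) + (2) + (0) + (0)] = 12/12 = 1
Hence the multiplicities are chi_6: 1. Dimension check: dim(chi_5)*dim(chi_4) = 2*1 = 2 and sum (mult * dim) = 1*2 = 2.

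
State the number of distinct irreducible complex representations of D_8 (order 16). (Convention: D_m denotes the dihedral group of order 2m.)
7

Working: The number of irreducible complex representations of a finite group equals its number of conjugacy classes. D_8 has 7 conjugacy classes (n/2 + 3 for n even), so D_8 (order 16) has exactly 7 irreducible complex representations.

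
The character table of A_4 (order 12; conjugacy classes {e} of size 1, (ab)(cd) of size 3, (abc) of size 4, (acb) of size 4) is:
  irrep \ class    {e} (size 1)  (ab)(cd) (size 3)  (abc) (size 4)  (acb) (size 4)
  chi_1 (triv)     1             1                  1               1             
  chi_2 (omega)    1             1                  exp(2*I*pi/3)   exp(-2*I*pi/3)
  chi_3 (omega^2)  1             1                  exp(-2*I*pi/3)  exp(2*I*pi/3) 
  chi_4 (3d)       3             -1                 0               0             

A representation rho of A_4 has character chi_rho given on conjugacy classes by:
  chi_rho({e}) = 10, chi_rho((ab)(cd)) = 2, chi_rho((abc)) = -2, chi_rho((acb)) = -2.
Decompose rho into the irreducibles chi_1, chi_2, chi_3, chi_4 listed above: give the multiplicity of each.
Multiplicities: chi_1: 0, chi_2: 2, chi_3: 2, chi_4: 2.

Argument: Use <chi_rho, chi> = (1/|G|) sum_C |C| * chi_rho(C) * conj(chi(C)) with |G| = 12 for each irreducible chi in the table:
  <chi_rho, chi_1> = (1/12)[1*(10)*conj(1) + 3*(2)*conj(1) + 4*(-2)*conj(1) + 4*(-2)*conj(1)]
      = (1/12)[(10) + (6) + (-8) + (-8)] = 0/12 = 0
  <chi_rho, chi_2> = (1/12)[1*(10)*conj(1) + 3*(2)*conj(1) + 4*(-2)*conj(exp(2*I*pi/3)) + 4*(-2)*conj(exp(-2*I*pi/3))]
      = (1/12)[(10) + (6) + (8 + 8*exp(2*I*pi/3)) + (8 + 8*exp(-2*I*pi/3))] = 24/12 = 2
  <chi_rho, chi_3> = (1/12)[1*(10)*conj(1) + 3*(2)*conj(1) + 4*(-2)*conj(exp(-2*I*pi/3)) + 4*(-2)*conj(exp(2*I*pi/3))]
      = (1/12)[(10) + (6) + (8 + 8*exp(-2*I*pi/3)) + (8 + 8*exp(2*I*pi/3))] = 24/12 = 2
  <chi_rho, chi_4> = (1/12)[1*(10)*conj(3) + 3*(2)*conj(-1) + 4*(-2)*conj(0) + 4*(-2)*conj(0)]
      = (1/12)[(30) + (-6) + (0) + (0)] = 24/12 = 2
(Exp terms are combined using exp(i*s)*conj(exp(i*t)) = exp(i*(s-t)), and sums of them are collapsed using the identity that for every m > 1 the m distinct m-th roots of unity sum to 0, e.g. 1 + exp(2*I*pi/3) + exp(-2*I*pi/3) = 0.)
Dimension check: dim(rho) = sum (mult * dim) = 0*1 + 2*1 + 2*1 + 2*3 = 10 = chi_rho(e) = 10.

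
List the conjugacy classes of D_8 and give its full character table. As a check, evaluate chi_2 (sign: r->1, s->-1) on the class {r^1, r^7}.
Conjugacy classes: {e} of size 1, {r^4} of size 1, {r^1, r^7} of size 2, {r^2, r^6} of size 2, {r^3, r^5} of size 2, {s, sr^2, ...} of size 4, {sr, sr^3, ...} of size 4.
Character table:
  irrep \ class              {e} (size 1)  {r^4} (size 1)  {r^1, r^7} (size 2)  {r^2, r^6} (size 2)  {r^3, r^5} (size 2)  {s, sr^2, ...} (size 4)  {sr, sr^3, ...} (size 4)
  chi_1 (triv)               1             1               1                    1                    1                    1                        1                       
  chi_2 (sign: r->1, s->-1)  1             1               1                    1                    1                    -1                       -1                      
  chi_3 (r->-1, s->1)        1             1               -1                   1                    -1                   1                        -1                      
  chi_4 (r->-1, s->-1)       1             1               -1                   1                    -1                   -1                       1                       
  chi_5 (2d, j=1)            2             -2              sqrt(2)              0                    -sqrt(2)             0                        0                       
  chi_6 (2d, j=2)            2             2               0                    -2                   0                    0                        0                       
  chi_7 (2d, j=3)            2             -2              -sqrt(2)             0                    sqrt(2)              0                        0                       

Spot check: chi_2 (sign: r->1, s->-1) on {r^1, r^7} = 1.

Justification: D_8 has order 2*8 = 16 with 7 conjugacy classes, hence 7 irreducibles. Sum of squared dims 1 + 1 + 1 + 1 + 4 + 4 + 4 = 16 = |G|. Linear characters come from the abelianisation; the 2-dimensional irreps have character r^k -> 2*cos(2*pi*j*k/8), reflections -> 0.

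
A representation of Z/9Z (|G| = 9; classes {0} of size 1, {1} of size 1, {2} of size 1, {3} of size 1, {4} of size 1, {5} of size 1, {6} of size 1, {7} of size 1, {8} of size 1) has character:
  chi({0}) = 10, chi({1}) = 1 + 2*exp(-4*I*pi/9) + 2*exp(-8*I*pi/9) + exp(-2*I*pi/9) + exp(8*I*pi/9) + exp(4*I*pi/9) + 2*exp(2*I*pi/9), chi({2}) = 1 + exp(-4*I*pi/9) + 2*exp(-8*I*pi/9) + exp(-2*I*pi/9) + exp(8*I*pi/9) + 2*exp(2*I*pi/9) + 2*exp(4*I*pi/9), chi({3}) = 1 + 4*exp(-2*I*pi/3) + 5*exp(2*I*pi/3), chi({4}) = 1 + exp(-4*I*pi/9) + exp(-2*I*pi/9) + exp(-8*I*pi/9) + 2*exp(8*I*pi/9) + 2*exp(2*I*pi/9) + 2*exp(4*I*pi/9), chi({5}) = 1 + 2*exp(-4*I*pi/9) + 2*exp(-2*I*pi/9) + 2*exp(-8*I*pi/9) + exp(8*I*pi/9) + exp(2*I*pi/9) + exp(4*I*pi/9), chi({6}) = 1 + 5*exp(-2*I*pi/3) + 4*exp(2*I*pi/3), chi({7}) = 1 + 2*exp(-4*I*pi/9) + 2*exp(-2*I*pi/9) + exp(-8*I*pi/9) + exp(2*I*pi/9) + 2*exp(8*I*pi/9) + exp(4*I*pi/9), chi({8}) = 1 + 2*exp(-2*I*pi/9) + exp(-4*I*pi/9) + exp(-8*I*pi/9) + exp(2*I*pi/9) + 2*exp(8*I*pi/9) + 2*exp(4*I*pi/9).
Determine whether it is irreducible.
Not irreducible (reducible): <chi, chi> = 16 > 1.

Argument: <chi, chi> = (1/|G|) sum_C |C| * |chi(C)|^2 = (1/9)[1*|10|^2 + 1*|1 + 2*exp(-4*I*pi/9) + 2*exp(-8*I*pi/9) + exp(-2*I*pi/9) + exp(8*I*pi/9) + exp(4*I*pi/9) + 2*exp(2*I*pi/9)|^2 + 1*|1 + exp(-4*I*pi/9) + 2*exp(-8*I*pi/9) + exp(-2*I*pi/9) + exp(8*I*pi/9) + 2*exp(2*I*pi/9) + 2*exp(4*I*pi/9)|^2 + 1*|1 + 4*exp(-2*I*pi/3) + 5*exp(2*I*pi/3)|^2 + 1*|1 + exp(-4*I*pi/9) + exp(-2*I*pi/9) + exp(-8*I*pi/9) + 2*exp(8*I*pi/9) + 2*exp(2*I*pi/9) + 2*exp(4*I*pi/9)|^2 + 1*|1 + 2*exp(-4*I*pi/9) + 2*exp(-2*I*pi/9) + 2*exp(-8*I*pi/9) + exp(8*I*pi/9) + exp(2*I*pi/9) + exp(4*I*pi/9)|^2 + 1*|1 + 5*exp(-2*I*pi/3) + 4*exp(2*I*pi/3)|^2 + 1*|1 + 2*exp(-4*I*pi/9) + 2*exp(-2*I*pi/9) + exp(-8*I*pi/9) + exp(2*I*pi/9) + 2*exp(8*I*pi/9) + exp(4*I*pi/9)|^2 + 1*|1 + 2*exp(-2*I*pi/9) + exp(-4*I*pi/9) + exp(-8*I*pi/9) + exp(2*I*pi/9) + 2*exp(8*I*pi/9) + 2*exp(4*I*pi/9)|^2]
  = (1/9)[(100) + (16 + 13*exp(-2*I*pi/3) + 10*exp(-4*I*pi/9) + 9*exp(-2*I*pi/9) + 10*exp(-8*I*pi/9) + 10*exp(8*I*pi/9) + 9*exp(2*I*pi/9) + 10*exp(4*I*pi/9) + 13*exp(2*I*pi/3)) + (16 + 13*exp(-2*I*pi/3) + 9*exp(-4*I*pi/9) + 10*exp(-2*I*pi/9) + 10*exp(-8*I*pi/9) + 10*exp(8*I*pi/9) + 10*exp(2*I*pi/9) + 9*exp(4*I*pi/9) + 13*exp(2*I*pi/3)) + (13) + (16 + 13*exp(-2*I*pi/3) + 10*exp(-4*I*pi/9) + 10*exp(-2*I*pi/9) + 9*exp(-8*I*pi/9) + 9*exp(8*I*pi/9) + 10*exp(2*I*pi/9) + 10*exp(4*I*pi/9) + 13*exp(2*I*pi/3)) + (16 + 13*exp(-2*I*pi/3) + 10*exp(-4*I*pi/9) + 10*exp(-2*I*pi/9) + 9*exp(-8*I*pi/9) + 9*exp(8*I*pi/9) + 10*exp(2*I*pi/9) + 10*exp(4*I*pi/9) + 13*exp(2*I*pi/3)) + (13) + (16 + 13*exp(-2*I*pi/3) + 9*exp(-4*I*pi/9) + 10*exp(-2*I*pi/9) + 10*exp(-8*I*pi/9) + 10*exp(8*I*pi/9) + 10*exp(2*I*pi/9) + 9*exp(4*I*pi/9) + 13*exp(2*I*pi/3)) + (16 + 13*exp(-2*I*pi/3) + 10*exp(-4*I*pi/9) + 9*exp(-2*I*pi/9) + 10*exp(-8*I*pi/9) + 10*exp(8*I*pi/9) + 9*exp(2*I*pi/9) + 10*exp(4*I*pi/9) + 13*exp(2*I*pi/3))] = 144/9 = 16.
(Exp terms are combined using exp(i*s)*conj(exp(i*t)) = exp(i*(s-t)), and sums of them are collapsed using the identity that for every m > 1 the m distinct m-th roots of unity sum to 0, e.g. 1 + exp(2*I*pi/3) + exp(-2*I*pi/3) = 0.)
A character is irreducible iff <chi, chi> = 1, so this representation is reducible.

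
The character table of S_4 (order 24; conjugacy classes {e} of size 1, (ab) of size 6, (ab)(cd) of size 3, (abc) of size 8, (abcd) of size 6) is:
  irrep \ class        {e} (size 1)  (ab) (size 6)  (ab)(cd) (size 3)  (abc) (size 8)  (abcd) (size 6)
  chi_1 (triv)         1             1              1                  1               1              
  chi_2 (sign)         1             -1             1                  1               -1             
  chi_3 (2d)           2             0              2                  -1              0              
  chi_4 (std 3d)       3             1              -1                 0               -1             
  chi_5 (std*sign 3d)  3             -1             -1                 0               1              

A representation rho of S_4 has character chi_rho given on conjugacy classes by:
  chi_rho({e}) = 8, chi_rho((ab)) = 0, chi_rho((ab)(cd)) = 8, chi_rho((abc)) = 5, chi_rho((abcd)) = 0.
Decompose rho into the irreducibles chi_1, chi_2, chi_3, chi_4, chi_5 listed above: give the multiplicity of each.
Multiplicities: chi_1: 3, chi_2: 3, chi_3: 1, chi_4: 0, chi_5: 0.

Explanation: Use <chi_rho, chi> = (1/|G|) sum_C |C| * chi_rho(C) * conj(chi(C)) with |G| = 24 for each irreducible chi in the table:
  <chi_rho, chi_1> = (1/24)[1*(8)*conj(1) + 6*(0)*conj(1) + 3*(8)*conj(1) + 8*(5)*conj(1) + 6*(0)*conj(1)]
      = (1/24)[(8) + (0) + (24) + (40) + (0)] = 72/24 = 3
  <chi_rho, chi_2> = (1/24)[1*(8)*conj(1) + 6*(0)*conj(-1) + 3*(8)*conj(1) + 8*(5)*conj(1) + 6*(0)*conj(-1)]
      = (1/24)[(8) + (0) + (24) + (40) + (0)] = 72/24 = 3
  <chi_rho, chi_3> = (1/24)[1*(8)*conj(2) + 6*(0)*conj(0) + 3*(8)*conj(2) + 8*(5)*conj(-1) + 6*(0)*conj(0)]
      = (1/24)[(16) + (0) + (48) + (-40) + (0)] = 24/24 = 1
  <chi_rho, chi_4> = (1/24)[1*(8)*conj(3) + 6*(0)*conj(1) + 3*(8)*conj(-1) + 8*(5)*conj(0) + 6*(0)*conj(-1)]
      = (1/24)[(24) + (0) + (-24) + (0) + (0)] = 0/24 = 0
  <chi_rho, chi_5> = (1/24)[1*(8)*conj(3) + 6*(0)*conj(-1) + 3*(8)*conj(-1) + 8*(5)*conj(0) + 6*(0)*conj(1)]
      = (1/24)[(24) + (0) + (-24) + (0) + (0)] = 0/24 = 0
Dimension check: dim(rho) = sum (mult * dim) = 3*1 + 3*1 + 1*2 + 0*3 + 0*3 = 8 = chi_rho(e) = 8.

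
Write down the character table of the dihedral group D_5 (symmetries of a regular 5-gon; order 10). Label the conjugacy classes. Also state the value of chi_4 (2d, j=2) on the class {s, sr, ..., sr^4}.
Conjugacy classes: {e} of size 1, {r^1, r^4} of size 2, {r^2, r^3} of size 2, {s, sr, ..., sr^4} of size 5.
Character table:
  irrep \ class              {e} (size 1)  {r^1, r^4} (size 2)  {r^2, r^3} (size 2)  {s, sr, ..., sr^4} (size 5)
  chi_1 (triv)               1             1                    1                    1                          
  chi_2 (sign: r->1, s->-1)  1             1                    1                    -1                         
  chi_3 (2d, j=1)            2             -1/2 + sqrt(5)/2     -sqrt(5)/2 - 1/2     0                          
  chi_4 (2d, j=2)            2             -sqrt(5)/2 - 1/2     -1/2 + sqrt(5)/2     0                          

Spot check: chi_4 (2d, j=2) on {s, sr, ..., sr^4} = 0.

Derivation: D_5 has order 2*5 = 10 with 4 conjugacy classes, hence 4 irreducibles. Sum of squared dims 1 + 1 + 4 + 4 = 10 = |G|. Linear characters come from the abelianisation; the 2-dimensional irreps have character r^k -> 2*cos(2*pi*j*k/5), reflections -> 0.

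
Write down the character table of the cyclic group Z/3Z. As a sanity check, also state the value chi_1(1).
Character table of Z/3Z (irreps indexed chi_0,...,chi_2 with chi_k(m) = zeta_3^(k*m), zeta_3 = exp(2*pi*i/3)):
  irrep \ class  {0} (size 1)  {1} (size 1)    {2} (size 1)  
  chi_0          1             1               1             
  chi_1          1             exp(2*I*pi/3)   exp(-2*I*pi/3)
  chi_2          1             exp(-2*I*pi/3)  exp(2*I*pi/3) 

Spot check: chi_1(1) = zeta_3^(1*1) = zeta_3^1 = exp(2*I*pi/3).

Working: Z/3Z is abelian, so all 3 irreducible complex representations are 1-dimensional. They are given by chi_k(m) = zeta_3^(k*m) for k = 0,...,2. Row orthogonality: sum_m chi_k(m) conj(chi_l(m)) = 3 * [k = l].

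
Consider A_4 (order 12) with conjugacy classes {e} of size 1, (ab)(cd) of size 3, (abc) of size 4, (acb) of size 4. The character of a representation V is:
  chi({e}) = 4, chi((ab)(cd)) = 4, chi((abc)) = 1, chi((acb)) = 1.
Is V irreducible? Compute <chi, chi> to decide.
Not irreducible (reducible): <chi, chi> = 6 > 1.

Explanation: <chi, chi> = (1/|G|) sum_C |C| * |chi(C)|^2 = (1/12)[1*|4|^2 + 3*|4|^2 + 4*|1|^2 + 4*|1|^2]
  = (1/12)[(16) + (48) + (4) + (4)] = 72/12 = 6.
(Exp terms are combined using exp(i*s)*conj(exp(i*t)) = exp(i*(s-t)), and sums of them are collapsed using the identity that for every m > 1 the m distinct m-th roots of unity sum to 0, e.g. 1 + exp(2*I*pi/3) + exp(-2*I*pi/3) = 0.)
A character is irreducible iff <chi, chi> = 1, so this representation is reducible.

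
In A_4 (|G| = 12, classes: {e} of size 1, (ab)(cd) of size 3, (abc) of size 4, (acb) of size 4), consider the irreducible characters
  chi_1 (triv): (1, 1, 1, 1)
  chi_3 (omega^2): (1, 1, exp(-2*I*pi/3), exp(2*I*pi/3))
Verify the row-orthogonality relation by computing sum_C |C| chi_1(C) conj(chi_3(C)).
Sum = 0; so <chi_1, chi_3> = 0 (distinct irreducibles are orthogonal).

Compute term by term over conjugacy classes (|C| * chi_1(C) * conj(chi_3(C))):
  1*(1)*conj(1) + 3*(1)*conj(1) + 4*(1)*conj(exp(-2*I*pi/3)) + 4*(1)*conj(exp(2*I*pi/3))
  = (1) + (3) + (4*exp(2*I*pi/3)) + (4*exp(-2*I*pi/3))
  = 0.
(Exp terms are combined using exp(i*s)*conj(exp(i*t)) = exp(i*(s-t)), and sums of them are collapsed using the identity that for every m > 1 the m distinct m-th roots of unity sum to 0, e.g. 1 + exp(2*I*pi/3) + exp(-2*I*pi/3) = 0.)
Dividing by |G| = 12 gives 0/12 = 0, matching the row-orthogonality relation <chi_1, chi_3> = [chi_1 = chi_3].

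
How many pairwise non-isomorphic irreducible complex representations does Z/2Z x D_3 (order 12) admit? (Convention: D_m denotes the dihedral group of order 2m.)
6

Derivation: The number of irreducible complex representations of a finite group equals its number of conjugacy classes. For a direct product, #classes(G x H) = #classes(G) * #classes(H). Z/2Z has 2 classes (abelian), D_3 has 3 classes, so 2 * 3 = 6, so Z/2Z x D_3 (order 12) has exactly 6 irreducible complex representations.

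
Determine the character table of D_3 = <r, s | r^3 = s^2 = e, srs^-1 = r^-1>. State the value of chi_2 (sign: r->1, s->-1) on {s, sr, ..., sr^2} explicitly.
Conjugacy classes: {e} of size 1, {r^1, r^2} of size 2, {s, sr, ..., sr^2} of size 3.
Character table:
  irrep \ class              {e} (size 1)  {r^1, r^2} (size 2)  {s, sr, ..., sr^2} (size 3)
  chi_1 (triv)               1             1                    1                          
  chi_2 (sign: r->1, s->-1)  1             1                    -1                         
  chi_3 (2d, j=1)            2             -1                   0                          

Spot check: chi_2 (sign: r->1, s->-1) on {s, sr, ..., sr^2} = -1.

Details: D_3 has order 2*3 = 6 with 3 conjugacy classes, hence 3 irreducibles. Sum of squared dims 1 + 1 + 4 = 6 = |G|. Linear characters come from the abelianisation; the 2-dimensional irreps have character r^k -> 2*cos(2*pi*j*k/3), reflections -> 0.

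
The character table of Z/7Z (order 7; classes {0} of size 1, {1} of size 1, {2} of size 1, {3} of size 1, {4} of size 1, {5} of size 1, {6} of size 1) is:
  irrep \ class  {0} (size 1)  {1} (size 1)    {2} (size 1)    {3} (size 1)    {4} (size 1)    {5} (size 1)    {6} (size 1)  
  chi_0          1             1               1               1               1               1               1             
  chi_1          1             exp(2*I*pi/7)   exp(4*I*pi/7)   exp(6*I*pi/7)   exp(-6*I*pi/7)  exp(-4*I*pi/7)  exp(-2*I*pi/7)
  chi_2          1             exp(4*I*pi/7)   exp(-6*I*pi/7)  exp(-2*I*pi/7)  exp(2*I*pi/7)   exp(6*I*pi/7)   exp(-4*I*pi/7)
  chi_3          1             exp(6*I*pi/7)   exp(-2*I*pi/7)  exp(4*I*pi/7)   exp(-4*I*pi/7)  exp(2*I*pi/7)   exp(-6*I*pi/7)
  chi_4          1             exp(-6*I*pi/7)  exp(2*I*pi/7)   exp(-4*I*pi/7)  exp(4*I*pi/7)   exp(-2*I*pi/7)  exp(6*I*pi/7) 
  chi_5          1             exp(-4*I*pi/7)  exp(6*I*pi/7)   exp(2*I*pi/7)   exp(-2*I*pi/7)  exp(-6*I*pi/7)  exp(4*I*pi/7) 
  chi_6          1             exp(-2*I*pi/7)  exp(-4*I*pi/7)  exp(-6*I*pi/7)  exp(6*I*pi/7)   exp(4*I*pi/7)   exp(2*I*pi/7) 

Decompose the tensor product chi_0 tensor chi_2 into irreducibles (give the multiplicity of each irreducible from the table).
chi_0 tensor chi_2 = chi_2 (all other irreducibles have multiplicity 0).

Proof sketch: The character of a tensor product is the pointwise product (chi_0 * chi_2)(C) = chi_0(C) * chi_2(C):
  {0}: (1)*(1), {1}: (1)*(exp(4*I*pi/7)), {2}: (1)*(exp(-6*I*pi/7)), {3}: (1)*(exp(-2*I*pi/7)), {4}: (1)*(exp(2*I*pi/7)), {5}: (1)*(exp(6*I*pi/7)), {6}: (1)*(exp(-4*I*pi/7))
so (chi_0 * chi_2) takes values
  {0} -> 1, {1} -> exp(4*I*pi/7), {2} -> exp(-6*I*pi/7), {3} -> exp(-2*I*pi/7), {4} -> exp(2*I*pi/7), {5} -> exp(6*I*pi/7), {6} -> exp(-4*I*pi/7).
Now take the inner product of this character with each irreducible chi from the table, <chi_0*chi_2, chi> = (1/7) sum_C |C| (chi_0*chi_2)(C) conj(chi(C)):
  <chi_0*chi_2, chi_0> = (1/7)[1*(1)*conj(1) + 1*(exp(4*I*pi/7))*conj(1) + 1*(exp(-6*I*pi/7))*conj(1) + 1*(exp(-2*I*pi/7))*conj(1) + 1*(exp(2*I*pi/7))*conj(1) + 1*(exp(6*I*pi/7))*conj(1) + 1*(exp(-4*I*pi/7))*conj(1)]
      = (1/7)[(1) + (exp(4*I*pi/7)) + (exp(-6*I*pi/7)) + (exp(-2*I*pi/7)) + (exp(2*I*pi/7)) + (exp(6*I*pi/7)) + (exp(-4*I*pi/7))] = 0/7 = 0
  <chi_0*chi_2, chi_1> = (1/7)[1*(1)*conj(1) + 1*(exp(4*I*pi/7))*conj(exp(2*I*pi/7)) + 1*(exp(-6*I*pi/7))*conj(exp(4*I*pi/7)) + 1*(exp(-2*I*pi/7))*conj(exp(6*I*pi/7)) + 1*(exp(2*I*pi/7))*conj(exp(-6*I*pi/7)) + 1*(exp(6*I*pi/7))*conj(exp(-4*I*pi/7)) + 1*(exp(-4*I*pi/7))*conj(exp(-2*I*pi/7))]
      = (1/7)[(1) + (exp(2*I*pi/7)) + (exp(4*I*pi/7)) + (exp(6*I*pi/7)) + (exp(-6*I*pi/7)) + (exp(-4*I*pi/7)) + (exp(-2*I*pi/7))] = 0/7 = 0
  <chi_0*chi_2, chi_2> = (1/7)[1*(1)*conj(1) + 1*(exp(4*I*pi/7))*conj(exp(4*I*pi/7)) + 1*(exp(-6*I*pi/7))*conj(exp(-6*I*pi/7)) + 1*(exp(-2*I*pi/7))*conj(exp(-2*I*pi/7)) + 1*(exp(2*I*pi/7))*conj(exp(2*I*pi/7)) + 1*(exp(6*I*pi/7))*conj(exp(6*I*pi/7)) + 1*(exp(-4*I*pi/7))*conj(exp(-4*I*pi/7))]
      = (1/7)[(1) + (1) + (1) + (1) + (1) + (1) + (1)] = 7/7 = 1
  <chi_0*chi_2, chi_3> = (1/7)[1*(1)*conj(1) + 1*(exp(4*I*pi/7))*conj(exp(6*I*pi/7)) + 1*(exp(-6*I*pi/7))*conj(exp(-2*I*pi/7)) + 1*(exp(-2*I*pi/7))*conj(exp(4*I*pi/7)) + 1*(exp(2*I*pi/7))*conj(exp(-4*I*pi/7)) + 1*(exp(6*I*pi/7))*conj(exp(2*I*pi/7)) + 1*(exp(-4*I*pi/7))*conj(exp(-6*I*pi/7))]
      = (1/7)[(1) + (exp(-2*I*pi/7)) + (exp(-4*I*pi/7)) + (exp(-6*I*pi/7)) + (exp(6*I*pi/7)) + (exp(4*I*pi/7)) + (exp(2*I*pi/7))] = 0/7 = 0
  <chi_0*chi_2, chi_4> = (1/7)[1*(1)*conj(1) + 1*(exp(4*I*pi/7))*conj(exp(-6*I*pi/7)) + 1*(exp(-6*I*pi/7))*conj(exp(2*I*pi/7)) + 1*(exp(-2*I*pi/7))*conj(exp(-4*I*pi/7)) + 1*(exp(2*I*pi/7))*conj(exp(4*I*pi/7)) + 1*(exp(6*I*pi/7))*conj(exp(-2*I*pi/7)) + 1*(exp(-4*I*pi/7))*conj(exp(6*I*pi/7))]
      = (1/7)[(1) + (exp(-4*I*pi/7)) + (exp(6*I*pi/7)) + (exp(2*I*pi/7)) + (exp(-2*I*pi/7)) + (exp(-6*I*pi/7)) + (exp(4*I*pi/7))] = 0/7 = 0
  <chi_0*chi_2, chi_5> = (1/7)[1*(1)*conj(1) + 1*(exp(4*I*pi/7))*conj(exp(-4*I*pi/7)) + 1*(exp(-6*I*pi/7))*conj(exp(6*I*pi/7)) + 1*(exp(-2*I*pi/7))*conj(exp(2*I*pi/7)) + 1*(exp(2*I*pi/7))*conj(exp(-2*I*pi/7)) + 1*(exp(6*I*pi/7))*conj(exp(-6*I*pi/7)) + 1*(exp(-4*I*pi/7))*conj(exp(4*I*pi/7))]
      = (1/7)[(1) + (exp(-6*I*pi/7)) + (exp(2*I*pi/7)) + (exp(-4*I*pi/7)) + (exp(4*I*pi/7)) + (exp(-2*I*pi/7)) + (exp(6*I*pi/7))] = 0/7 = 0
  <chi_0*chi_2, chi_6> = (1/7)[1*(1)*conj(1) + 1*(exp(4*I*pi/7))*conj(exp(-2*I*pi/7)) + 1*(exp(-6*I*pi/7))*conj(exp(-4*I*pi/7)) + 1*(exp(-2*I*pi/7))*conj(exp(-6*I*pi/7)) + 1*(exp(2*I*pi/7))*conj(exp(6*I*pi/7)) + 1*(exp(6*I*pi/7))*conj(exp(4*I*pi/7)) + 1*(exp(-4*I*pi/7))*conj(exp(2*I*pi/7))]
      = (1/7)[(1) + (exp(6*I*pi/7)) + (exp(-2*I*pi/7)) + (exp(4*I*pi/7)) + (exp(-4*I*pi/7)) + (exp(2*I*pi/7)) + (exp(-6*I*pi/7))] = 0/7 = 0
(Exp terms are combined using exp(i*s)*conj(exp(i*t)) = exp(i*(s-t)), and sums of them are collapsed using the identity that for every m > 1 the m distinct m-th roots of unity sum to 0, e.g. 1 + exp(2*I*pi/3) + exp(-2*I*pi/3) = 0.)
Hence the multiplicities are chi_2: 1. Dimension check: dim(chi_0)*dim(chi_2) = 1*1 = 1 and sum (mult * dim) = 1*1 = 1.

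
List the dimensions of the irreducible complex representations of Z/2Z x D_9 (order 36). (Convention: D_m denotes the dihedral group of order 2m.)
Dimensions: 1, 1, 1, 1, 2, 2, 2, 2, 2, 2, 2, 2

Explanation: There are 12 irreducibles (= number of conjugacy classes). Their dimensions d_i satisfy sum d_i^2 = |G| = 36: 1 + 1 + 1 + 1 + 4 + 4 + 4 + 4 + 4 + 4 + 4 + 4 = 36. (For the product with Z/2Z: each of the 2 1-dim characters of Z/2Z tensors with each irrep of D_9, giving 2 copies of each D_9-dimension.)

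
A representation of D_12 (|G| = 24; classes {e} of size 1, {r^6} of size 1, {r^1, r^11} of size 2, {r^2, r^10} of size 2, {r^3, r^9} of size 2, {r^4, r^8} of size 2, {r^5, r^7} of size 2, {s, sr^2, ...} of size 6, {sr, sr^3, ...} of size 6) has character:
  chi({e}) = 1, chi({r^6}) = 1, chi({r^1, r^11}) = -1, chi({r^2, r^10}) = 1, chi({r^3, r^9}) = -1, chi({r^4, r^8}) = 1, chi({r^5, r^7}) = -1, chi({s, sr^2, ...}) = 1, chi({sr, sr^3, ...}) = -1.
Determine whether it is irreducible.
Irreducible: <chi, chi> = 1.

Solution. <chi, chi> = (1/|G|) sum_C |C| * |chi(C)|^2 = (1/24)[1*|1|^2 + 1*|1|^2 + 2*|-1|^2 + 2*|1|^2 + 2*|-1|^2 + 2*|1|^2 + 2*|-1|^2 + 6*|1|^2 + 6*|-1|^2]
  = (1/24)[(1) + (1) + (2) + (2) + (2) + (2) + (2) + (6) + (6)] = 24/24 = 1.
A character is irreducible iff <chi, chi> = 1, so this representation is irreducible.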